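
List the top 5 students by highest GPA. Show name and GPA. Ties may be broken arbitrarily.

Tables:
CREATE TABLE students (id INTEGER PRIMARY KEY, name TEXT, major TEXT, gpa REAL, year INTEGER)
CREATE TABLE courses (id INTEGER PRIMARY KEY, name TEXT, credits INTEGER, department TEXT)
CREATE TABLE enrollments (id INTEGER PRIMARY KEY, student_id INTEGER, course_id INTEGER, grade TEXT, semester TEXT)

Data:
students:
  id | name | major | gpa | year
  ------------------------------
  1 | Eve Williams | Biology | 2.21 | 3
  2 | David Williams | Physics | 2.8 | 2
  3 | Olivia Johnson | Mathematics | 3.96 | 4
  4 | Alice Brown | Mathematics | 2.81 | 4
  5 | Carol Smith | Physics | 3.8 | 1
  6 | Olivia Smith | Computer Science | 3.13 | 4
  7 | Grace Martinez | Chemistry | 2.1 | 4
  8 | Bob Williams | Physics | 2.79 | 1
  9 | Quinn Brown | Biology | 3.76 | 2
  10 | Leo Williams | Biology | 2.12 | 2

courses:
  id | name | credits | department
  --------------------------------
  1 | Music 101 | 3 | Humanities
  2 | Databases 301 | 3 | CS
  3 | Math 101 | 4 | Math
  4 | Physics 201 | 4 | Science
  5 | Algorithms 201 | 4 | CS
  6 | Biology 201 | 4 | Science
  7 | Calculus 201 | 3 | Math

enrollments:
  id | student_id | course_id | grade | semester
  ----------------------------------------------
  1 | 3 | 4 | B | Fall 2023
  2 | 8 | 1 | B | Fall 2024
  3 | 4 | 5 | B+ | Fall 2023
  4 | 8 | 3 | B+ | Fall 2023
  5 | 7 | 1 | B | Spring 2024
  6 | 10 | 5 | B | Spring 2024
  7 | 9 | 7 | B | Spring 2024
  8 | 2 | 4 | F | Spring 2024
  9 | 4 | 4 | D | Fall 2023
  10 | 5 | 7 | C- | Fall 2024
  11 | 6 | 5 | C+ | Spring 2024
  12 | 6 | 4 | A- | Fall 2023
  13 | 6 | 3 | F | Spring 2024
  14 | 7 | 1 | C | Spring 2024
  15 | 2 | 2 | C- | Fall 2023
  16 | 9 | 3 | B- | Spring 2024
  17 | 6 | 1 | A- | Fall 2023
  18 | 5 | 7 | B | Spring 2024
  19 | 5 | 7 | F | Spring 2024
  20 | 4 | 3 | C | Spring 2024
SELECT name, gpa FROM students ORDER BY gpa DESC LIMIT 5

Execution result:
name | gpa
Olivia Johnson | 3.96
Carol Smith | 3.80
Quinn Brown | 3.76
Olivia Smith | 3.13
Alice Brown | 2.81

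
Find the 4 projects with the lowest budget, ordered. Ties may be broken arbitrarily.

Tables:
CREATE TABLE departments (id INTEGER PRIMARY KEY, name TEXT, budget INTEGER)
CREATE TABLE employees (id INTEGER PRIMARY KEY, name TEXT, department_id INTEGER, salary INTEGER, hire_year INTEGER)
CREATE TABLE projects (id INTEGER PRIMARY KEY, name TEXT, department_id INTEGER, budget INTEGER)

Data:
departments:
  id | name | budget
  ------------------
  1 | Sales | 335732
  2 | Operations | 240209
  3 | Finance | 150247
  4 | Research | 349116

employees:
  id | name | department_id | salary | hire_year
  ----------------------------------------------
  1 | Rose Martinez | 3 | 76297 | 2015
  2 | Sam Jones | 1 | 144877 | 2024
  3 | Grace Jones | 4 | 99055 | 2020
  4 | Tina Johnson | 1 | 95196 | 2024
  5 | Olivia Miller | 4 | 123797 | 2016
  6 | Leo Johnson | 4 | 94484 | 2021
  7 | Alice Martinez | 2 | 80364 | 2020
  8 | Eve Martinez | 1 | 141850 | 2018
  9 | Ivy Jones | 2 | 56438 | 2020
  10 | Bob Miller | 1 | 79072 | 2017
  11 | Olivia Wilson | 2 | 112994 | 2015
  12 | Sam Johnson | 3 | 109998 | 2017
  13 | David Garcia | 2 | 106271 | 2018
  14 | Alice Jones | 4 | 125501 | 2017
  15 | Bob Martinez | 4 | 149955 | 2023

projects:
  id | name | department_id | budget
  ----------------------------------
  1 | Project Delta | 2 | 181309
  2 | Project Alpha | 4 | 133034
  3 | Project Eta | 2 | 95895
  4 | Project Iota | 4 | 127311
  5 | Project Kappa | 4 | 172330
SELECT name, budget FROM projects ORDER BY budget ASC LIMIT 4

Execution result:
name | budget
Project Eta | 95895
Project Iota | 127311
Project Alpha | 133034
Project Kappa | 172330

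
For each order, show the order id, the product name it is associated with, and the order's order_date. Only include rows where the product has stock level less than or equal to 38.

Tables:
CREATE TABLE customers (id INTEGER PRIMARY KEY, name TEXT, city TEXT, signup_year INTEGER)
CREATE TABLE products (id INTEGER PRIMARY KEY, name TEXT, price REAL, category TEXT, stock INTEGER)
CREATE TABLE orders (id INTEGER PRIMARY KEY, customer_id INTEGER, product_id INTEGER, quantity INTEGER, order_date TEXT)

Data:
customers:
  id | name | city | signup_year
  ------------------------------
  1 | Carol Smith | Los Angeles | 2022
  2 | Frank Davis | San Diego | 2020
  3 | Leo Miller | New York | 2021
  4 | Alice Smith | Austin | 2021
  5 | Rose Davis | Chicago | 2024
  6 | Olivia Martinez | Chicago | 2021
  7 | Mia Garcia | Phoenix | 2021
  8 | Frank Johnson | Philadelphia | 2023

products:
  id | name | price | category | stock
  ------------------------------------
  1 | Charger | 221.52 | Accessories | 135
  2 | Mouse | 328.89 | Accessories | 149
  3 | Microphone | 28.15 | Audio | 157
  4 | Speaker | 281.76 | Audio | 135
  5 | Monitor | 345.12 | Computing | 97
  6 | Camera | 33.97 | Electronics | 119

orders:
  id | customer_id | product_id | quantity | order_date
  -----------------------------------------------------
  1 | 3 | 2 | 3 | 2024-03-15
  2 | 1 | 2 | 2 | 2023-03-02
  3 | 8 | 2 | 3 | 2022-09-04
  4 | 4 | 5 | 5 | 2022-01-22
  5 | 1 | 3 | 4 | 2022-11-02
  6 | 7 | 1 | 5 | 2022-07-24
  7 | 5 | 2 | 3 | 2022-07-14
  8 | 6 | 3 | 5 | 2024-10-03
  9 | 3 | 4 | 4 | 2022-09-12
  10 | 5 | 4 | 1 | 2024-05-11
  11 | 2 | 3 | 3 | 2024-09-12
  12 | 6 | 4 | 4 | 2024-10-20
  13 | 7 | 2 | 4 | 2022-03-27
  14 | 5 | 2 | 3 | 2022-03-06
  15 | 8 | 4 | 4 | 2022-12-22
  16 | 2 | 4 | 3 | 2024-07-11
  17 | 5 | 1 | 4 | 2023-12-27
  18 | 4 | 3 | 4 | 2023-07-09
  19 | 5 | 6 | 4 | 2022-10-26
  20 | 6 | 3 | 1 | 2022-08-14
SELECT c.id, p.name AS product, c.order_date FROM orders c JOIN products p ON c.product_id = p.id WHERE p.stock <= 38

Execution result:
(no rows)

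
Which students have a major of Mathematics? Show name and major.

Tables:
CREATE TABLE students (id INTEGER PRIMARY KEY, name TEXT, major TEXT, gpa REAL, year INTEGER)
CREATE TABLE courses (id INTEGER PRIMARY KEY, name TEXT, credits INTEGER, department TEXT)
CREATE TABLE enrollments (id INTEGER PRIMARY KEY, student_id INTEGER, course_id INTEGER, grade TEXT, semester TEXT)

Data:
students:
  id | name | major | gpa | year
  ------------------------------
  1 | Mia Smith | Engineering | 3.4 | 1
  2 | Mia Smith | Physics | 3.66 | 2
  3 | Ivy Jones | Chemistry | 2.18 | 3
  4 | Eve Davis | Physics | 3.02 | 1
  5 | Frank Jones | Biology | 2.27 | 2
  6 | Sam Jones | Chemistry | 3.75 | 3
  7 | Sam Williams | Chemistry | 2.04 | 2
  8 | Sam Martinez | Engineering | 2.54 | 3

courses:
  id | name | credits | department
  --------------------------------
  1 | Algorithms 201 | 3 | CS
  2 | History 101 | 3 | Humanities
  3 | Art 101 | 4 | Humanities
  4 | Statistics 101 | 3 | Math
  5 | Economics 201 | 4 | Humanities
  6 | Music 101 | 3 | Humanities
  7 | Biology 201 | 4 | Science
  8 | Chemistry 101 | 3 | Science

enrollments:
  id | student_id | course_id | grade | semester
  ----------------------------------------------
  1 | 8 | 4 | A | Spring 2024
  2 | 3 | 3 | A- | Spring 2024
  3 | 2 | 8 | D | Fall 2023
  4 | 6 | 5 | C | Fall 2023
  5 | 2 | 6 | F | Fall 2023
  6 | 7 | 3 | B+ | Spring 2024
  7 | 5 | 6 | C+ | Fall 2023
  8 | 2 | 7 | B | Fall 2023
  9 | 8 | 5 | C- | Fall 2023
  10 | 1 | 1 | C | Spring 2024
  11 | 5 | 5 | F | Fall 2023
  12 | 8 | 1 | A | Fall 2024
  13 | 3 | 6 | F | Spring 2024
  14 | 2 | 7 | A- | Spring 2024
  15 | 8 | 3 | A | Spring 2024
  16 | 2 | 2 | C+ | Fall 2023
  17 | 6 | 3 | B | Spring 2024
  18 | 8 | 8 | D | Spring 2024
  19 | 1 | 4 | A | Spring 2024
SELECT name, major FROM students WHERE major = 'Mathematics'

Execution result:
(no rows)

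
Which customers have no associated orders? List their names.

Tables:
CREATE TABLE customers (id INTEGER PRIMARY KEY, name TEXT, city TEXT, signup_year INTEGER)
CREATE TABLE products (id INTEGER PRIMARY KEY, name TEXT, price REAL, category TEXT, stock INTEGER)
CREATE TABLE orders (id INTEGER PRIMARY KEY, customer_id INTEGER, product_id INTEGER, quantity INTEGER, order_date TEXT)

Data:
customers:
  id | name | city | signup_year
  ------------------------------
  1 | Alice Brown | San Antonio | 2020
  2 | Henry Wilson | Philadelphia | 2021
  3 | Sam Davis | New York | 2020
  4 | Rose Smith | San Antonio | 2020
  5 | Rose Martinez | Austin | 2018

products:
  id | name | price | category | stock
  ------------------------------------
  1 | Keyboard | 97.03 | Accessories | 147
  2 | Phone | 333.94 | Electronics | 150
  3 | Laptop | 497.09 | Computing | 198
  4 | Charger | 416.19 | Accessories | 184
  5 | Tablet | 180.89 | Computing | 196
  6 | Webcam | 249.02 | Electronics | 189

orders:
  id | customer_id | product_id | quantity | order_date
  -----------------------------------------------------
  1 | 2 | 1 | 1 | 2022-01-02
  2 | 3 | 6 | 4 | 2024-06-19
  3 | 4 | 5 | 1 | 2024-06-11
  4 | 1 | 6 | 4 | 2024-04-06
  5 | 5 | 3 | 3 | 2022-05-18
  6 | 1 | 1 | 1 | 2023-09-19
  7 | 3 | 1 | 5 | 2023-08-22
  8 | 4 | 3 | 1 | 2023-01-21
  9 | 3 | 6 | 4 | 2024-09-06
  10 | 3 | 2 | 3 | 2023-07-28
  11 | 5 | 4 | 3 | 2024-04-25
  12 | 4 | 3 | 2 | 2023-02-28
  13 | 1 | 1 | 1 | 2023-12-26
SELECT p.name FROM customers p LEFT JOIN orders c ON c.customer_id = p.id WHERE c.id IS NULL

Execution result:
(no rows)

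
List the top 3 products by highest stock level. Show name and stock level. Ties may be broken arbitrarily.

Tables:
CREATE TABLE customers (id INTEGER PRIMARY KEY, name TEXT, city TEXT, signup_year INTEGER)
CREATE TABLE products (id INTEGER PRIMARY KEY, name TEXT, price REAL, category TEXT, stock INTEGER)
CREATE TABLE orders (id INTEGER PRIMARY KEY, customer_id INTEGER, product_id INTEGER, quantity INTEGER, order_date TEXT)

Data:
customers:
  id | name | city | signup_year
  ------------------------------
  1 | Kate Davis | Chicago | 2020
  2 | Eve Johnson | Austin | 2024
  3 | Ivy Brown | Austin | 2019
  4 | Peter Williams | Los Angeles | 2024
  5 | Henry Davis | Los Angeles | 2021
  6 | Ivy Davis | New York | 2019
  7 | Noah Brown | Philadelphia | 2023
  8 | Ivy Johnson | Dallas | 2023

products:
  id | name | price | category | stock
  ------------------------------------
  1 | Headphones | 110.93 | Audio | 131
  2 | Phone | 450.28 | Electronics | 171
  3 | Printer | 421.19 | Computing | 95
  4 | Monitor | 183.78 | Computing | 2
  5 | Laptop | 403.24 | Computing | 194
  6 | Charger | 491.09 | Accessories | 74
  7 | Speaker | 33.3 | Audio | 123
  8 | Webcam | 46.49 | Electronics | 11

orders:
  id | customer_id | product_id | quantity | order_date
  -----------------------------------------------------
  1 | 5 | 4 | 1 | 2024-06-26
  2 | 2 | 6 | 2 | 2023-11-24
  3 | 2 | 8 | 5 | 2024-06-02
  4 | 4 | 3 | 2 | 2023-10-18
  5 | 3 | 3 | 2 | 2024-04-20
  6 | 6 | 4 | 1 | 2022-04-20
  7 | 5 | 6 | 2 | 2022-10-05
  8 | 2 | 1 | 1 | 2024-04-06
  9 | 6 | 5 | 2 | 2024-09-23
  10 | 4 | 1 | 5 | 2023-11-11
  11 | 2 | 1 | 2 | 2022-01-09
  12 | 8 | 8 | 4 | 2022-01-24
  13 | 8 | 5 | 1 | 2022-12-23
SELECT name, stock FROM products ORDER BY stock DESC LIMIT 3

Execution result:
name | stock
Laptop | 194
Phone | 171
Headphones | 131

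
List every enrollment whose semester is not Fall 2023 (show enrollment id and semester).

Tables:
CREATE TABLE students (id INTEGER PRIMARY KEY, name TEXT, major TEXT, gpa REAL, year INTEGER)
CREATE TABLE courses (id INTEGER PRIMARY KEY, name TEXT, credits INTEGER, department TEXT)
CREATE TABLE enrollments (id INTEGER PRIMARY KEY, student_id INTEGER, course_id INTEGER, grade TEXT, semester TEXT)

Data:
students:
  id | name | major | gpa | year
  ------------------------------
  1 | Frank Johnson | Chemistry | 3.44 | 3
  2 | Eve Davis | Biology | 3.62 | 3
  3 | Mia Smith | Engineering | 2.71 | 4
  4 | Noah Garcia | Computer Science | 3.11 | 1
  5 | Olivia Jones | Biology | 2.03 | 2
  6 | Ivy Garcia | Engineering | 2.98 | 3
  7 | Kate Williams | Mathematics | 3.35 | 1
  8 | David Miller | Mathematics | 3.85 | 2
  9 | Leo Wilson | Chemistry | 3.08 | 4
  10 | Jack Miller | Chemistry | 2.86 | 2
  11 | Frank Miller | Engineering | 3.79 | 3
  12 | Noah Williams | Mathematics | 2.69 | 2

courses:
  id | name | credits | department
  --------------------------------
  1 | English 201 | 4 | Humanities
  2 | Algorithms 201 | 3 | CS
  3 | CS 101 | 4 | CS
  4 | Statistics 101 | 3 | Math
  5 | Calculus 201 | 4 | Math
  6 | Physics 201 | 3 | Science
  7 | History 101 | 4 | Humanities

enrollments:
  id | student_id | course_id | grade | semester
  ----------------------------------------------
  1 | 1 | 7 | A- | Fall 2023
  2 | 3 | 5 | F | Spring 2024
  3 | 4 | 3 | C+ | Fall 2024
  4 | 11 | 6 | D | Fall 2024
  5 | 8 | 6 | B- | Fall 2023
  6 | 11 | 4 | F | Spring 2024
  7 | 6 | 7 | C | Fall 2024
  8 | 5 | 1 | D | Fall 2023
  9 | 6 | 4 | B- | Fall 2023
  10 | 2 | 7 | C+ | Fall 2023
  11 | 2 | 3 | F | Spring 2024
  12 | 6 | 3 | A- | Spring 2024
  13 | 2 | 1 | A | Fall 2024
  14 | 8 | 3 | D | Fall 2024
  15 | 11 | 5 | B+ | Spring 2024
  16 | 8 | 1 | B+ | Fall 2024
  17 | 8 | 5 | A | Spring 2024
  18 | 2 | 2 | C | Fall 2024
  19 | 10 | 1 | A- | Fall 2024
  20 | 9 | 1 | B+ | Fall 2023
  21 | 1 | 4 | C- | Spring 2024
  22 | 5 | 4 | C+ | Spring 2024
SELECT id, semester FROM enrollments WHERE semester <> 'Fall 2023'

Execution result:
id | semester
2 | Spring 2024
3 | Fall 2024
4 | Fall 2024
6 | Spring 2024
7 | Fall 2024
11 | Spring 2024
12 | Spring 2024
13 | Fall 2024
14 | Fall 2024
15 | Spring 2024
16 | Fall 2024
17 | Spring 2024
18 | Fall 2024
19 | Fall 2024
21 | Spring 2024
22 | Spring 2024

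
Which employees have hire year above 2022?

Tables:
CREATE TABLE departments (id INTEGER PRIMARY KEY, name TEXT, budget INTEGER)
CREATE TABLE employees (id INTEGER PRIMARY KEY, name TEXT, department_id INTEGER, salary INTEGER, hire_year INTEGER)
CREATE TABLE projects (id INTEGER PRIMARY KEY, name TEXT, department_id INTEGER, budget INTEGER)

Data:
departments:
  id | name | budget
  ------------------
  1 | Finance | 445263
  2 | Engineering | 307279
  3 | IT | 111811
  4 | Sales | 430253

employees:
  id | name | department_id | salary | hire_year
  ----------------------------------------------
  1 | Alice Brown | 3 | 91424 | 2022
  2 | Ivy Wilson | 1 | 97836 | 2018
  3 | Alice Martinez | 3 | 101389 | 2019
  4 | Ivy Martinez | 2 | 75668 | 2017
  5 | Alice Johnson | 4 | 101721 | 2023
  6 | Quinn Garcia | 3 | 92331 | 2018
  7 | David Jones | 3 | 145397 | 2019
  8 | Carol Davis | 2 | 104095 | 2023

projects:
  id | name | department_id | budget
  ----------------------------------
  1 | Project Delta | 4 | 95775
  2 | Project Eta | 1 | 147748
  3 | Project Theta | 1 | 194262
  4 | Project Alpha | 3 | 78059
SELECT name, hire_year FROM employees WHERE hire_year > 2022

Execution result:
name | hire_year
Alice Johnson | 2023
Carol Davis | 2023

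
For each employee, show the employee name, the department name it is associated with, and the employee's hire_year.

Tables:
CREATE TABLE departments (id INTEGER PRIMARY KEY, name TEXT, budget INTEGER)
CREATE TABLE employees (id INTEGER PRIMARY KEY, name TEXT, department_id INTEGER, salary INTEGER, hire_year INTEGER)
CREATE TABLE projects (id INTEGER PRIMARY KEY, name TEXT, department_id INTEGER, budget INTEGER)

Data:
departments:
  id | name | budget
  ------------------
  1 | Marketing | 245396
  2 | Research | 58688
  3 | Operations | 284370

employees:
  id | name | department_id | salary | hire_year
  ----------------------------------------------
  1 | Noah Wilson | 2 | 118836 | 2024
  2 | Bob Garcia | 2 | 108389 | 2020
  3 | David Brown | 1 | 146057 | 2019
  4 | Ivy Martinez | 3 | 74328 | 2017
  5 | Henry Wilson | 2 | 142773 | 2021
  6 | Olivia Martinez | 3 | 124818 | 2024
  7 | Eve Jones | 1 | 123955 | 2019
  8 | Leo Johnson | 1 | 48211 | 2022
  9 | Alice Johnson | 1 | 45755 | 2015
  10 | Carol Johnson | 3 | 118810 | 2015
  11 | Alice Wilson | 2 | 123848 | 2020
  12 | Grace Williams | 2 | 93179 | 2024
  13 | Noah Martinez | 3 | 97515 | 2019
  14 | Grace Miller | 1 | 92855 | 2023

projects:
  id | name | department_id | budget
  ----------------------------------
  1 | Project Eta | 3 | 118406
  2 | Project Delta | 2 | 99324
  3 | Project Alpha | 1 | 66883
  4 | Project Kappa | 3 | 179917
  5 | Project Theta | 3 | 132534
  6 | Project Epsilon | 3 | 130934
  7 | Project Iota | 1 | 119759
SELECT c.name, p.name AS department, c.hire_year FROM employees c JOIN departments p ON c.department_id = p.id

Execution result:
name | department | hire_year
Noah Wilson | Research | 2024
Bob Garcia | Research | 2020
David Brown | Marketing | 2019
Ivy Martinez | Operations | 2017
Henry Wilson | Research | 2021
Olivia Martinez | Operations | 2024
Eve Jones | Marketing | 2019
Leo Johnson | Marketing | 2022
Alice Johnson | Marketing | 2015
Carol Johnson | Operations | 2015
Alice Wilson | Research | 2020
Grace Williams | Research | 2024
Noah Martinez | Operations | 2019
Grace Miller | Marketing | 2023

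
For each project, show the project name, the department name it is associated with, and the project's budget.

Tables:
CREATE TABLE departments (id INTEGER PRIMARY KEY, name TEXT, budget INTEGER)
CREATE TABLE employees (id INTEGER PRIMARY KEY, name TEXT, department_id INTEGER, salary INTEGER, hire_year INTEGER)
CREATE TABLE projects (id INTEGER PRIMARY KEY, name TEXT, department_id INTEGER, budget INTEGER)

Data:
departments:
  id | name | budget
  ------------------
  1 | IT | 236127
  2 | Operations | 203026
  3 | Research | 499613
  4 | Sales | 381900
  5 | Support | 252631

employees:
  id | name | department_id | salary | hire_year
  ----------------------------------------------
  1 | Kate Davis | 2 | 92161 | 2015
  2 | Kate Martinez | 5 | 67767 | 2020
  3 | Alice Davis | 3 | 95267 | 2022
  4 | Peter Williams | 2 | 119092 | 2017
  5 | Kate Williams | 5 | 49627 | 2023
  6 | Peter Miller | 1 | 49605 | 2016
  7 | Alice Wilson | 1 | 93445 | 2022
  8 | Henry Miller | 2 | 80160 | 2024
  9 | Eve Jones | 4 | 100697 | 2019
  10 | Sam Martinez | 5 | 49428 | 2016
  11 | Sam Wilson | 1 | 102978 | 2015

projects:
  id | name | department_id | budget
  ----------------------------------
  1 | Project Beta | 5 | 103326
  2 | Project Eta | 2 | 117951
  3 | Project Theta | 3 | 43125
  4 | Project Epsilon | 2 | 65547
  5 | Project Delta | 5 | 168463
SELECT c.name, p.name AS department, c.budget FROM projects c JOIN departments p ON c.department_id = p.id

Execution result:
name | department | budget
Project Beta | Support | 103326
Project Eta | Operations | 117951
Project Theta | Research | 43125
Project Epsilon | Operations | 65547
Project Delta | Support | 168463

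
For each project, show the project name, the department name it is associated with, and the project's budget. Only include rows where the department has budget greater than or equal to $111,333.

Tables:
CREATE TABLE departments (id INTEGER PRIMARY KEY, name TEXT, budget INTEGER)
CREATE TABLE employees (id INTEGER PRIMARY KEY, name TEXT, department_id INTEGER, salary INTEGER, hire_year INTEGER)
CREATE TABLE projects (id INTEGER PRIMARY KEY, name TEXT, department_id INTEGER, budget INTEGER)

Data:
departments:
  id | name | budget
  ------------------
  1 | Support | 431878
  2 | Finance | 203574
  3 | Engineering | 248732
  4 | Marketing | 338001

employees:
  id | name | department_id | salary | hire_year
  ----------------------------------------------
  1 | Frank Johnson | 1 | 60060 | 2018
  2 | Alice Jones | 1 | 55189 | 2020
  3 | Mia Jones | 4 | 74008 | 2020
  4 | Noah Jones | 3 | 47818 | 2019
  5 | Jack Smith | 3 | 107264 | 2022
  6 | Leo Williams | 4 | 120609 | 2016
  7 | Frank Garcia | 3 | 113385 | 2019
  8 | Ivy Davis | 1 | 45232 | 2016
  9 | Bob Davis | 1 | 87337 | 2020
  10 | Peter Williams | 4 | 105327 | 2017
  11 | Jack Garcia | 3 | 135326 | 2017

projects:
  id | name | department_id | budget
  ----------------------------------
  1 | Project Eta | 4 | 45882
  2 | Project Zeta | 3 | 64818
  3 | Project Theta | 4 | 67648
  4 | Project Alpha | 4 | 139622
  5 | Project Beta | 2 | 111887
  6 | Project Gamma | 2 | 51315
SELECT c.name, p.name AS department, c.budget FROM projects c JOIN departments p ON c.department_id = p.id WHERE p.budget >= 111333

Execution result:
name | department | budget
Project Eta | Marketing | 45882
Project Zeta | Engineering | 64818
Project Theta | Marketing | 67648
Project Alpha | Marketing | 139622
Project Beta | Finance | 111887
Project Gamma | Finance | 51315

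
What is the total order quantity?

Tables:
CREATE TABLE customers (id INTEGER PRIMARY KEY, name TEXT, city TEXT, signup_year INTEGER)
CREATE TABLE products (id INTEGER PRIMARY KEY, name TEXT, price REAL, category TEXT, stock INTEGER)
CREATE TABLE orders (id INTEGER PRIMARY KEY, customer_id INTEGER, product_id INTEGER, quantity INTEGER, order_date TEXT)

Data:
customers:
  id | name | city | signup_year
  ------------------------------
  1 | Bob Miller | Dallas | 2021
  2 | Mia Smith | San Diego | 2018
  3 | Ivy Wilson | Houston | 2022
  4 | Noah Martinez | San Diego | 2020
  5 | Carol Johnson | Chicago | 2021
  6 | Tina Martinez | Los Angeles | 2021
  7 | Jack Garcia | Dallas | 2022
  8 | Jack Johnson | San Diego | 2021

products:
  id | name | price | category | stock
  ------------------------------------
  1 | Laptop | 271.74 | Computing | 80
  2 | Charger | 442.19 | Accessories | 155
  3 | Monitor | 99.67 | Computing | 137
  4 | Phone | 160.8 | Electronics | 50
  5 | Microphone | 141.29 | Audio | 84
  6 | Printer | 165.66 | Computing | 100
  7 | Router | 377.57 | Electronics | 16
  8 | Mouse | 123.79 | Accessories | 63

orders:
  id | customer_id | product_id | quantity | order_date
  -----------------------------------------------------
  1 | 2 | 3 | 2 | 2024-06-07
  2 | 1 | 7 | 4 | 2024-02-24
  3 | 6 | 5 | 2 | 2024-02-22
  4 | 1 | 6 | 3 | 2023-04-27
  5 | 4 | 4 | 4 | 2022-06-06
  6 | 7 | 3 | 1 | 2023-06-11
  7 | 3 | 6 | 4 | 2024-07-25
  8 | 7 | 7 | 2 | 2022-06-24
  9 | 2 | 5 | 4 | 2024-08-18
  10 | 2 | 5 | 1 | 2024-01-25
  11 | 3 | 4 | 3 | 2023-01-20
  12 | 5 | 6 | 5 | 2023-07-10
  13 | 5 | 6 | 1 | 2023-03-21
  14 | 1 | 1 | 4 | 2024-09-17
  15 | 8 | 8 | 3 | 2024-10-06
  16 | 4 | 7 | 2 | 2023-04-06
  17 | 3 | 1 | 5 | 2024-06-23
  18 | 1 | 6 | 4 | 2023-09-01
SELECT SUM(quantity) FROM orders

Execution result:
54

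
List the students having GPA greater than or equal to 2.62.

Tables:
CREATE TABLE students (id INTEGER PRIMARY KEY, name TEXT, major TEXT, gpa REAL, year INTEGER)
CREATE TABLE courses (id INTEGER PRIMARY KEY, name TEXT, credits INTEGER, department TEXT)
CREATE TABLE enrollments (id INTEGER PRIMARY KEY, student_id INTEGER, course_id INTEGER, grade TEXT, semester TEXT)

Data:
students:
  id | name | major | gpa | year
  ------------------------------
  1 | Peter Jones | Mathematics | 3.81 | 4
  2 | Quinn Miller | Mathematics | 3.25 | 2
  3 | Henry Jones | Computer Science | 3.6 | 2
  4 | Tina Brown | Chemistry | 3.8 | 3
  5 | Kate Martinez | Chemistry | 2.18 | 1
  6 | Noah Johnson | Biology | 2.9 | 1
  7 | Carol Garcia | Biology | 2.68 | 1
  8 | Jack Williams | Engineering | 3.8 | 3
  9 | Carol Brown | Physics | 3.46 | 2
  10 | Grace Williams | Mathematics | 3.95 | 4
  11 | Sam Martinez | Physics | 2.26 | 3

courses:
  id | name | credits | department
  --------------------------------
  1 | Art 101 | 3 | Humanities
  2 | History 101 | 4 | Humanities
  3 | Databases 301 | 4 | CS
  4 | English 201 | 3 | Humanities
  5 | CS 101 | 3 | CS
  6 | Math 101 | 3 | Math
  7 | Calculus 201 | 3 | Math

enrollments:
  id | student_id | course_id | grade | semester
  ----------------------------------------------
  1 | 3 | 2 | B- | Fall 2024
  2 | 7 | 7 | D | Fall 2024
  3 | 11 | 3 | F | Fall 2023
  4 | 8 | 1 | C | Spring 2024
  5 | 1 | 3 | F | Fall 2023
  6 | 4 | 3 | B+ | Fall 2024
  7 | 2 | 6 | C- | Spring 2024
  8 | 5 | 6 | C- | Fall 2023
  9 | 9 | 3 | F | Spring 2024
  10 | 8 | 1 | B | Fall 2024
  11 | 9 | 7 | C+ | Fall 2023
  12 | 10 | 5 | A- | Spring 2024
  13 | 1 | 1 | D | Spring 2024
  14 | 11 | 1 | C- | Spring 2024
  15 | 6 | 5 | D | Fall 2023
SELECT name, gpa FROM students WHERE gpa >= 2.62

Execution result:
name | gpa
Peter Jones | 3.81
Quinn Miller | 3.25
Henry Jones | 3.60
Tina Brown | 3.80
Noah Johnson | 2.90
Carol Garcia | 2.68
Jack Williams | 3.80
Carol Brown | 3.46
Grace Williams | 3.95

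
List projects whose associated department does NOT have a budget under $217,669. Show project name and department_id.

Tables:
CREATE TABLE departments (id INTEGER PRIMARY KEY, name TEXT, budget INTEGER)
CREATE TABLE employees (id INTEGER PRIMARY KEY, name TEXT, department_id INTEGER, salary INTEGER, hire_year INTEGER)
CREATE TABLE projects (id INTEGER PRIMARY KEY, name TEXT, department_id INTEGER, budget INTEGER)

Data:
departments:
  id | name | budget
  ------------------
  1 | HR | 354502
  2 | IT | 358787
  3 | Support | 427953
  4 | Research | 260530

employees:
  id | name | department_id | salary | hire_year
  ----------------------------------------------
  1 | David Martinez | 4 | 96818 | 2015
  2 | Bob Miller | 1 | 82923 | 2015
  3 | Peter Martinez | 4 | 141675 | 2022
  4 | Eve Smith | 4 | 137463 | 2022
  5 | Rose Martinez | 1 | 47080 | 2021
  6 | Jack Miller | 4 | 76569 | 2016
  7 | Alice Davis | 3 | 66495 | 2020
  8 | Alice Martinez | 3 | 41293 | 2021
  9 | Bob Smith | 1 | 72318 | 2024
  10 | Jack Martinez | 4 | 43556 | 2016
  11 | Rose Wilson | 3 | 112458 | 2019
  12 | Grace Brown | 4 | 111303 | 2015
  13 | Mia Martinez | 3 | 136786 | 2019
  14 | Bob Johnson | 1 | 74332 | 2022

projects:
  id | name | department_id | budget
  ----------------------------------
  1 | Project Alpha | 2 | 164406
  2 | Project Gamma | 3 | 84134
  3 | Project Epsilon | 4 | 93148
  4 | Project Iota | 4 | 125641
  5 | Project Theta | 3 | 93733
SELECT name, department_id FROM projects WHERE department_id NOT IN (SELECT id FROM departments WHERE budget < 217669)

Execution result:
name | department_id
Project Alpha | 2
Project Gamma | 3
Project Epsilon | 4
Project Iota | 4
Project Theta | 3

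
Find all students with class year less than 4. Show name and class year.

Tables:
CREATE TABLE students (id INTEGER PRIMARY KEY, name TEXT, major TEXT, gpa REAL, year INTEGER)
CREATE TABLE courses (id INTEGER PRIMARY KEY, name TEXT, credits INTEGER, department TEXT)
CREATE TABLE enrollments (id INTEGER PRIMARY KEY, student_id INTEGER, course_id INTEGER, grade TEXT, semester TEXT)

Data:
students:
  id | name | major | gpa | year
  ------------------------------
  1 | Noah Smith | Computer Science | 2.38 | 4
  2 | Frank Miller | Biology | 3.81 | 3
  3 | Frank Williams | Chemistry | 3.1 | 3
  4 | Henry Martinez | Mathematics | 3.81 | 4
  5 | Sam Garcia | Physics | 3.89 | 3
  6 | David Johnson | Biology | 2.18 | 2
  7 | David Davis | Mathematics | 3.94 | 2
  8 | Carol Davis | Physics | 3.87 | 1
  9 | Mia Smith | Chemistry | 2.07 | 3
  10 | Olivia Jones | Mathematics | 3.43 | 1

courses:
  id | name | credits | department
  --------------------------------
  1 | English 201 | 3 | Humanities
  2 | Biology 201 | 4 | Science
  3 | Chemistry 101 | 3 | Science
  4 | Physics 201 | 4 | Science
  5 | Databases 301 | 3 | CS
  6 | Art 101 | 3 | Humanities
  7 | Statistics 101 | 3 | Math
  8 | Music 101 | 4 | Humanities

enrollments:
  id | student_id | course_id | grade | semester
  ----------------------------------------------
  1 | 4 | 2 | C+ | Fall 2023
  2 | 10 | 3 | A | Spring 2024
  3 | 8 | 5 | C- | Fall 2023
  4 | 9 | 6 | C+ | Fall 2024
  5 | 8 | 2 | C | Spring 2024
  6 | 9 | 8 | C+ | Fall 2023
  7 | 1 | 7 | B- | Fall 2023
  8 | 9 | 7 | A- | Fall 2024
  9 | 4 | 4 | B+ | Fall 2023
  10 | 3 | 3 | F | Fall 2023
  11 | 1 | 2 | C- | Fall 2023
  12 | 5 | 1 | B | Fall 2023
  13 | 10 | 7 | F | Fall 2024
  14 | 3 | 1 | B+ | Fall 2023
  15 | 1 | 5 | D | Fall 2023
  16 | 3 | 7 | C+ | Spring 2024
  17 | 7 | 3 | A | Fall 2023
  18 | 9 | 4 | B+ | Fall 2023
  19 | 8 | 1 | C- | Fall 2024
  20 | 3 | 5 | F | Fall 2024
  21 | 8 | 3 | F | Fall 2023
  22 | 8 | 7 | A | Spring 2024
SELECT name, year FROM students WHERE year < 4

Execution result:
name | year
Frank Miller | 3
Frank Williams | 3
Sam Garcia | 3
David Johnson | 2
David Davis | 2
Carol Davis | 1
Mia Smith | 3
Olivia Jones | 1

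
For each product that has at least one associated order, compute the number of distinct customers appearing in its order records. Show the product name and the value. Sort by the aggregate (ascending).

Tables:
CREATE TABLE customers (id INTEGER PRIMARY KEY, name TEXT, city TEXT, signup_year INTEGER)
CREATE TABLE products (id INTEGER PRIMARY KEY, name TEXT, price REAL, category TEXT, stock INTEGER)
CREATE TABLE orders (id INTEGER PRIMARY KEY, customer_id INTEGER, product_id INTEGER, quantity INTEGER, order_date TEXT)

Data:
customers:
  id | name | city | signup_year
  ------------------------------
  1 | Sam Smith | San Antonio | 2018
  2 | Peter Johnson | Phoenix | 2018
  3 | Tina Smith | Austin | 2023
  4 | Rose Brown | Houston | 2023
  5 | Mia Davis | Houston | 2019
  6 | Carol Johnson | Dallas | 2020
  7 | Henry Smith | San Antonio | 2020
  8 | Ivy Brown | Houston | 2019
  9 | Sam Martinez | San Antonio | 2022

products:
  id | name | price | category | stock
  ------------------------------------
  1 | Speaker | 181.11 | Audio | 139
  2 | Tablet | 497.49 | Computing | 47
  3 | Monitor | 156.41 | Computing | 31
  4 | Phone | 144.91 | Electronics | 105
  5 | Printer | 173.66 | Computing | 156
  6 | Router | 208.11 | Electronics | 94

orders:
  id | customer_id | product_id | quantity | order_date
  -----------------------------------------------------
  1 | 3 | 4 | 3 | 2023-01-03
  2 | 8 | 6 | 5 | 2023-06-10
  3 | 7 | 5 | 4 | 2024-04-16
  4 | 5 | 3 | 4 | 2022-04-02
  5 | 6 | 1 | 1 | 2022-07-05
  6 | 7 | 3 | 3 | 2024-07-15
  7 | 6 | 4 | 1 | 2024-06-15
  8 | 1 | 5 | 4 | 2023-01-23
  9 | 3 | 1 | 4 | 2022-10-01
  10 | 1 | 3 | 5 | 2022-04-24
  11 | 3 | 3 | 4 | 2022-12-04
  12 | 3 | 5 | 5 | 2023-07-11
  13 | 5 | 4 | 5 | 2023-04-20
SELECT p.name, COUNT(DISTINCT c.customer_id) AS distinct_customer_count FROM orders c JOIN products p ON c.product_id = p.id GROUP BY p.id, p.name ORDER BY distinct_customer_count ASC

Execution result:
name | distinct_customer_count
Router | 1
Speaker | 2
Phone | 3
Printer | 3
Monitor | 4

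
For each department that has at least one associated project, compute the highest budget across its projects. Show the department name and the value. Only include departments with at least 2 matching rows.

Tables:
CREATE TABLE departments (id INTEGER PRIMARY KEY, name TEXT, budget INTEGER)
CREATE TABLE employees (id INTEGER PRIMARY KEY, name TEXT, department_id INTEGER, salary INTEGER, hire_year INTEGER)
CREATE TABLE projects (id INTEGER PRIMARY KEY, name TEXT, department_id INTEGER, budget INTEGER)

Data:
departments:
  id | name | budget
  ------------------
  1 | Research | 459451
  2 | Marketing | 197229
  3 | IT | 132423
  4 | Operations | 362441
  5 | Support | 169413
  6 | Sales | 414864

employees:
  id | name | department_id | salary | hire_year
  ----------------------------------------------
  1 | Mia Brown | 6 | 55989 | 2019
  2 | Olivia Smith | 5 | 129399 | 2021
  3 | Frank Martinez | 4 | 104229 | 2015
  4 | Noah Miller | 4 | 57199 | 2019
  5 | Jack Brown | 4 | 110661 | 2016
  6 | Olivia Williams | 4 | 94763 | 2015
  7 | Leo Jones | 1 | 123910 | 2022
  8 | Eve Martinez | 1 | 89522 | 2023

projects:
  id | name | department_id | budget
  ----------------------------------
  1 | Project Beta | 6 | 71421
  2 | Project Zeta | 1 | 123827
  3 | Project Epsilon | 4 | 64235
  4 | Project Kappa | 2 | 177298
SELECT p.name, MAX(c.budget) AS max_budget FROM projects c JOIN departments p ON c.department_id = p.id GROUP BY p.id, p.name HAVING COUNT(*) >= 2

Execution result:
(no rows)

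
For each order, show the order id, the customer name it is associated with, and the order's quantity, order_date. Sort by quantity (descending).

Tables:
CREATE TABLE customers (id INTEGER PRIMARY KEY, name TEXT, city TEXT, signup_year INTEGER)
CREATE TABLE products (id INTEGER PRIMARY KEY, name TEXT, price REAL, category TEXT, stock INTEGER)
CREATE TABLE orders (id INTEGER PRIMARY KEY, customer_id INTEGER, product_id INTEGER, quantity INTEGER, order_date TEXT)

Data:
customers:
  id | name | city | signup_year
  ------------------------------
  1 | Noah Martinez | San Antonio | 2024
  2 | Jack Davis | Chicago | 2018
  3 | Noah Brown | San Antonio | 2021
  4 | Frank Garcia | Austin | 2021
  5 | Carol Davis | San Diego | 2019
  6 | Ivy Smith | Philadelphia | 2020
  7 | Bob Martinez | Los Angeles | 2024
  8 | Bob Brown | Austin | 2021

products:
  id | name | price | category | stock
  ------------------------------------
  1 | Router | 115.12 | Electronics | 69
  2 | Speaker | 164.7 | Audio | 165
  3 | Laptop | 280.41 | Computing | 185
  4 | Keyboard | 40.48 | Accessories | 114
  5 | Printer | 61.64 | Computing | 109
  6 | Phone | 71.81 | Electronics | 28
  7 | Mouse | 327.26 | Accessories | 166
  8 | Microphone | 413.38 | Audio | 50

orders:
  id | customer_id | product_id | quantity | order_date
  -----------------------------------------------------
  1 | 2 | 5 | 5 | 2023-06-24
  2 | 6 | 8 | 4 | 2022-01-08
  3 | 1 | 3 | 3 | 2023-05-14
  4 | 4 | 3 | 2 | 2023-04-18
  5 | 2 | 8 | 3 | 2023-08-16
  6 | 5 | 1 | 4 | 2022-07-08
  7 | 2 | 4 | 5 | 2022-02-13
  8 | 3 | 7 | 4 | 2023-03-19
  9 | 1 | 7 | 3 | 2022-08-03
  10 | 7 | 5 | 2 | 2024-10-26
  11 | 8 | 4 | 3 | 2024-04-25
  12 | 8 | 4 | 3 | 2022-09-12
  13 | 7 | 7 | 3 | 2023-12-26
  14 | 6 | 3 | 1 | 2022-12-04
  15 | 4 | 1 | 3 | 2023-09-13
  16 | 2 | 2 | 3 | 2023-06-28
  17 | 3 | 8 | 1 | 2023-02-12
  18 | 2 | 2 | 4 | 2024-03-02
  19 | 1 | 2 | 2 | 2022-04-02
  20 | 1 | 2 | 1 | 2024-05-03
SELECT c.id, p.name AS customer, c.quantity, c.order_date FROM orders c JOIN customers p ON c.customer_id = p.id ORDER BY c.quantity DESC

Execution result:
id | customer | quantity | order_date
1 | Jack Davis | 5 | 2023-06-24
7 | Jack Davis | 5 | 2022-02-13
2 | Ivy Smith | 4 | 2022-01-08
6 | Carol Davis | 4 | 2022-07-08
8 | Noah Brown | 4 | 2023-03-19
18 | Jack Davis | 4 | 2024-03-02
3 | Noah Martinez | 3 | 2023-05-14
5 | Jack Davis | 3 | 2023-08-16
9 | Noah Martinez | 3 | 2022-08-03
11 | Bob Brown | 3 | 2024-04-25
12 | Bob Brown | 3 | 2022-09-12
13 | Bob Martinez | 3 | 2023-12-26
15 | Frank Garcia | 3 | 2023-09-13
16 | Jack Davis | 3 | 2023-06-28
4 | Frank Garcia | 2 | 2023-04-18
10 | Bob Martinez | 2 | 2024-10-26
19 | Noah Martinez | 2 | 2022-04-02
14 | Ivy Smith | 1 | 2022-12-04
17 | Noah Brown | 1 | 2023-02-12
20 | Noah Martinez | 1 | 2024-05-03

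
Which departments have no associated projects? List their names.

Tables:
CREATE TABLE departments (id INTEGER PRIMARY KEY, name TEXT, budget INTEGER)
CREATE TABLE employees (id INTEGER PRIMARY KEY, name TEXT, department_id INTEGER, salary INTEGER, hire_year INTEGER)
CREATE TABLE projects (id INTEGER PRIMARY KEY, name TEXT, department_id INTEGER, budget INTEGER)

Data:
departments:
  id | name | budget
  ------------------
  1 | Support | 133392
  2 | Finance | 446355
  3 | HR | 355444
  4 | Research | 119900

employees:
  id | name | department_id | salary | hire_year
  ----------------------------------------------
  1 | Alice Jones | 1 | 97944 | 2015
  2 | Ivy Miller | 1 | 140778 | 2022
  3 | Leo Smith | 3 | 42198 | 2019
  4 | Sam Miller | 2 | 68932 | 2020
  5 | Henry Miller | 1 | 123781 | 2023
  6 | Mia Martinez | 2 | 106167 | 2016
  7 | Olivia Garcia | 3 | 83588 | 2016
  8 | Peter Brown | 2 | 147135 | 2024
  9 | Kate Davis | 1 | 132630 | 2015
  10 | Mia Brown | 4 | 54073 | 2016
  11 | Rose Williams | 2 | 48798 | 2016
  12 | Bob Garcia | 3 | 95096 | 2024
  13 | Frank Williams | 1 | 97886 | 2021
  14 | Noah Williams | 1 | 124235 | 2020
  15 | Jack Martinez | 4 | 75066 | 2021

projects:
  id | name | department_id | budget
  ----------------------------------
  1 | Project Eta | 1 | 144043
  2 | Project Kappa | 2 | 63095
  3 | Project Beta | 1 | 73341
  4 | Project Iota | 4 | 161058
SELECT p.name FROM departments p LEFT JOIN projects c ON c.department_id = p.id WHERE c.id IS NULL

Execution result:
HR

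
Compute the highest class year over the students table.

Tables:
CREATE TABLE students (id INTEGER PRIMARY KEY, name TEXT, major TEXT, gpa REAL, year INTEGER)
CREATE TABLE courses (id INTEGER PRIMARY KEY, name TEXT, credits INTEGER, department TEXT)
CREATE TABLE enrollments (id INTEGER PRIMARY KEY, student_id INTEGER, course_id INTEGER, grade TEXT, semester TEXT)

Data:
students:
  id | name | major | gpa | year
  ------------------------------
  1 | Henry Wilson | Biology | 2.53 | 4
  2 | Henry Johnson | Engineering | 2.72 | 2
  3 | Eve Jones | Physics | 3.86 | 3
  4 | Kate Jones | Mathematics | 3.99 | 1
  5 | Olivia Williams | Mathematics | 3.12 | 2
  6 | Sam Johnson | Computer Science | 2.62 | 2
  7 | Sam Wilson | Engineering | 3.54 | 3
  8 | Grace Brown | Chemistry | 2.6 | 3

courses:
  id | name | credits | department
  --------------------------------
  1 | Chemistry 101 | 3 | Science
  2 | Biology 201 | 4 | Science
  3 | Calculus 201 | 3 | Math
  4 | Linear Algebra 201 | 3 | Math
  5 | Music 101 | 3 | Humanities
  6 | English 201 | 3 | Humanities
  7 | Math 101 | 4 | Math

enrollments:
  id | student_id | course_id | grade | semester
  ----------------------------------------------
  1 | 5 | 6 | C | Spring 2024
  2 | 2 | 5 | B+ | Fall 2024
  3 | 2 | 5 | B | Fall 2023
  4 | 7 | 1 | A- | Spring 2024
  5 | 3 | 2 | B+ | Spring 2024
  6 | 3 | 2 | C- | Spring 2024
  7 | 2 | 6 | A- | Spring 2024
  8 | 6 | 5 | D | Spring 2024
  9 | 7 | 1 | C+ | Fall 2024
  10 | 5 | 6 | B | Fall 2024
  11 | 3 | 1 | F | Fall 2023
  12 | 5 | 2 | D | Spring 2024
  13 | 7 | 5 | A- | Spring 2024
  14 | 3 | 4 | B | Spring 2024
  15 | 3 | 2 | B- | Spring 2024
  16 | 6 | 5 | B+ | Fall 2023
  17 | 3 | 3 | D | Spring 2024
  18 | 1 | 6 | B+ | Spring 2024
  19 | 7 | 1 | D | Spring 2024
SELECT MAX(year) FROM students

Execution result:
4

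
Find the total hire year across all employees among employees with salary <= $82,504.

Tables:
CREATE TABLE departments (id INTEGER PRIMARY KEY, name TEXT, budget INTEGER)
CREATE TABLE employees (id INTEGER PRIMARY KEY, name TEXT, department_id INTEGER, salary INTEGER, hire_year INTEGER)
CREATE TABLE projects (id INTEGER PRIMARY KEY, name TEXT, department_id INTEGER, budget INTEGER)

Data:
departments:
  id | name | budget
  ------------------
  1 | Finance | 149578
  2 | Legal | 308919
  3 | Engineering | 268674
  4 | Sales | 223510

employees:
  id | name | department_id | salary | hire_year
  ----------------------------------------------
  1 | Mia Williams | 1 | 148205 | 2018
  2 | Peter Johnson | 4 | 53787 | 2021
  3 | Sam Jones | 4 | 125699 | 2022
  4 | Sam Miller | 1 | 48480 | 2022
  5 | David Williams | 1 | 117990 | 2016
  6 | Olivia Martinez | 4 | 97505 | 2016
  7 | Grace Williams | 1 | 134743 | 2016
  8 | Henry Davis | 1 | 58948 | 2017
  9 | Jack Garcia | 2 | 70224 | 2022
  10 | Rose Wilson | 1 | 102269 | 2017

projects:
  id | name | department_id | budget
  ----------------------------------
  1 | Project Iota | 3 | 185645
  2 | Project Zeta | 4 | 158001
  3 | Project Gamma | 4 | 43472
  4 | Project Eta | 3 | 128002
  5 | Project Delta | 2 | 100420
SELECT SUM(hire_year) FROM employees WHERE salary <= 82504

Execution result:
8082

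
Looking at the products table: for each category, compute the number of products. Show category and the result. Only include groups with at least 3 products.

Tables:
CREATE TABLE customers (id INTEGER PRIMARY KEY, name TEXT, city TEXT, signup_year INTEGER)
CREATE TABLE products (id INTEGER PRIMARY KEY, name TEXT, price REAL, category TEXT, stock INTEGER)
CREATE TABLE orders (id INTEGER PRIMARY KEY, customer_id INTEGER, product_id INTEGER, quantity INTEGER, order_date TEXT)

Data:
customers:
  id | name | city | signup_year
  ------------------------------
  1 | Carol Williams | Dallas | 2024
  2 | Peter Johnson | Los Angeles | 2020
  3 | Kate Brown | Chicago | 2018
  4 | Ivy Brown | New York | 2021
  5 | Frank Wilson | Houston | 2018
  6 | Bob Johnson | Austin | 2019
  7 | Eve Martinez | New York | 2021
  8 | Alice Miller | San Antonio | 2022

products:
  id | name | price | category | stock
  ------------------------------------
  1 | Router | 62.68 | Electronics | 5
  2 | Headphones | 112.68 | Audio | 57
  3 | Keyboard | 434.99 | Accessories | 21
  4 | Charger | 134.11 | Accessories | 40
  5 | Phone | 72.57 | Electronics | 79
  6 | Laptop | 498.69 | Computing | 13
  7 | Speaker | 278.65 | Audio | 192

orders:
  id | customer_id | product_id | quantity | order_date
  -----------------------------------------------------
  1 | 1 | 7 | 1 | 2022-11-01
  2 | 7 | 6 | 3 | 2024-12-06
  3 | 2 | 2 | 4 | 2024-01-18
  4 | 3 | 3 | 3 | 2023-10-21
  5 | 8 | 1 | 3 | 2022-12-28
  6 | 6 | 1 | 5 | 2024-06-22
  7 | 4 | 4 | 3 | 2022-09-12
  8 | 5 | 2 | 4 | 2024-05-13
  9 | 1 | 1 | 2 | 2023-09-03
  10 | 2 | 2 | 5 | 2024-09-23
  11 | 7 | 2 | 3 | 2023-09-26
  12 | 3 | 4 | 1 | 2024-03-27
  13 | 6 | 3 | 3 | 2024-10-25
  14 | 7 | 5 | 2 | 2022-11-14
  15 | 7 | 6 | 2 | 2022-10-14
SELECT category, COUNT(*) AS n FROM products GROUP BY category HAVING COUNT(*) >= 3

Execution result:
(no rows)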